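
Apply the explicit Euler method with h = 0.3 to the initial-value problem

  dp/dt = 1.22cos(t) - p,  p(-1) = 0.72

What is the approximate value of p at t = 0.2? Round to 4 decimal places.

Euler: p_{n+1} = p_n + h·f(t_n, p_n).
t=-1.000000, p=0.720000: f=-0.060831 → p ← 0.720000 + 0.3·(-0.060831) = 0.701751
t=-0.700000, p=0.701751: f=0.231357 → p ← 0.701751 + 0.3·0.231357 = 0.771158
t=-0.400000, p=0.771158: f=0.352537 → p ← 0.771158 + 0.3·0.352537 = 0.876919
t=-0.100000, p=0.876919: f=0.336986 → p ← 0.876919 + 0.3·0.336986 = 0.978015
p(0.2) ≈ 0.9780

0.9780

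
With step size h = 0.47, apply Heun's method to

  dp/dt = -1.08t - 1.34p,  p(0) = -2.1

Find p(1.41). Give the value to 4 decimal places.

-1.0314

Heun: k1 = f(t_n, p_n); k2 = f(t_n + h, p_n + h·k1); p_{n+1} = p_n + (h/2)·(k1 + k2).
t=0.000000, p=-2.100000:
  k1 = f(0.000000, -2.100000) = 2.814000
  k2 = f(0.470000, -0.777420) = 0.534143
  p ← -2.100000 + (0.47/2)·(2.814000 + 0.534143) = -1.313186
t=0.470000, p=-1.313186:
  k1 = f(0.470000, -1.313186) = 1.252070
  k2 = f(0.940000, -0.724714) = -0.044084
  p ← -1.313186 + (0.47/2)·(1.252070 + (-0.044084)) = -1.029310
t=0.940000, p=-1.029310:
  k1 = f(0.940000, -1.029310) = 0.364075
  k2 = f(1.410000, -0.858194) = -0.372819
  p ← -1.029310 + (0.47/2)·(0.364075 + (-0.372819)) = -1.031365
p(1.41) ≈ -1.0314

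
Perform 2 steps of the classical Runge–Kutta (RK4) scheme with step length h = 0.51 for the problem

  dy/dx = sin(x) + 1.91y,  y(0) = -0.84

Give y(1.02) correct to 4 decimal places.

-4.8201

RK4: k1 = f(x_n, y_n); k2 = f(x_n + h/2, y_n + (h/2)·k1); k3 = f(x_n + h/2, y_n + (h/2)·k2); k4 = f(x_n + h, y_n + h·k3); y_{n+1} = y_n + (h/6)·(k1 + 2k2 + 2k3 + k4).
x=0.000000, y=-0.840000:
  k1 = f(0.000000, -0.840000) = -1.604400
  k2 = f(0.255000, -1.249122) = -2.133578
  k3 = f(0.255000, -1.384062) = -2.391314
  k4 = f(0.510000, -2.059570) = -3.445601
  y ← -0.840000 + (0.51/6)·(k1 + 2k2 + 2k3 + k4) = -2.038482
x=0.510000, y=-2.038482:
  k1 = f(0.510000, -2.038482) = -3.405323
  k2 = f(0.765000, -2.906839) = -4.859525
  k3 = f(0.765000, -3.277661) = -5.567795
  k4 = f(1.020000, -4.878057) = -8.464981
  y ← -2.038482 + (0.51/6)·(k1 + 2k2 + 2k3 + k4) = -4.820102
y(1.02) ≈ -4.8201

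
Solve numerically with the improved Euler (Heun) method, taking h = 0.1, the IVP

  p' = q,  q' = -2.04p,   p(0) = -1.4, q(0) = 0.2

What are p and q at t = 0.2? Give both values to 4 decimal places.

Heun on (p,q): k1 = f(t_n, state_n); k2 = f(t_n + h, state_n + h·k1); state_{n+1} = state_n + (h/2)·(k1 + k2).
0.000000: (-1.400000, 0.200000)
  k1 = (0.200000, 2.856000)
  predictor → (-1.380000, 0.485600)
  k2 = (0.485600, 2.815200)
  → (-1.365720, 0.483560)
0.100000: (-1.365720, 0.483560)
  k1 = (0.483560, 2.786069)
  predictor → (-1.317364, 0.762167)
  k2 = (0.762167, 2.687423)
  → (-1.303434, 0.757235)
(p(0.2), q(0.2)) ≈ (-1.3034, 0.7572)

-1.3034, 0.7572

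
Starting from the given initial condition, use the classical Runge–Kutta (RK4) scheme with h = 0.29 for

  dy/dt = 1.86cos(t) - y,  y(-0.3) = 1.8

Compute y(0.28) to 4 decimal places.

RK4: k1 = f(t_n, y_n); k2 = f(t_n + h/2, y_n + (h/2)·k1); k3 = f(t_n + h/2, y_n + (h/2)·k2); k4 = f(t_n + h, y_n + h·k3); y_{n+1} = y_n + (h/6)·(k1 + 2k2 + 2k3 + k4).
t=-0.300000, y=1.800000:
  k1 = f(-0.300000, 1.800000) = -0.023074
  k2 = f(-0.155000, 1.796654) = 0.041047
  k3 = f(-0.155000, 1.805952) = 0.031750
  k4 = f(-0.010000, 1.809207) = 0.050700
  y ← 1.800000 + (0.29/6)·(k1 + 2k2 + 2k3 + k4) = 1.808372
t=-0.010000, y=1.808372:
  k1 = f(-0.010000, 1.808372) = 0.051535
  k2 = f(0.135000, 1.815845) = 0.027232
  k3 = f(0.135000, 1.812321) = 0.030756
  k4 = f(0.280000, 1.817291) = -0.029728
  y ← 1.808372 + (0.29/6)·(k1 + 2k2 + 2k3 + k4) = 1.815032
y(0.28) ≈ 1.8150

1.8150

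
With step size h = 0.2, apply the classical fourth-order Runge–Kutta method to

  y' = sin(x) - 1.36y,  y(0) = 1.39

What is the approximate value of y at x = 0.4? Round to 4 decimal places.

RK4: k1 = f(x_n, y_n); k2 = f(x_n + h/2, y_n + (h/2)·k1); k3 = f(x_n + h/2, y_n + (h/2)·k2); k4 = f(x_n + h, y_n + h·k3); y_{n+1} = y_n + (h/6)·(k1 + 2k2 + 2k3 + k4).
x=0.000000, y=1.390000:
  k1 = f(0.000000, 1.390000) = -1.890400
  k2 = f(0.100000, 1.200960) = -1.533472
  k3 = f(0.100000, 1.236653) = -1.582014
  k4 = f(0.200000, 1.073597) = -1.261423
  y ← 1.390000 + (0.2/6)·(k1 + 2k2 + 2k3 + k4) = 1.077240
x=0.200000, y=1.077240:
  k1 = f(0.200000, 1.077240) = -1.266377
  k2 = f(0.300000, 0.950602) = -0.997299
  k3 = f(0.300000, 0.977510) = -1.033894
  k4 = f(0.400000, 0.870461) = -0.794409
  y ← 1.077240 + (0.2/6)·(k1 + 2k2 + 2k3 + k4) = 0.873134
y(0.4) ≈ 0.8731

0.8731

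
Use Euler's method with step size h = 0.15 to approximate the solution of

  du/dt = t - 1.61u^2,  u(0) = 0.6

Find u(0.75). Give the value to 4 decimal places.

0.5135

Euler: u_{n+1} = u_n + h·f(t_n, u_n).
t=0.000000, u=0.600000: f=-0.579600 → u ← 0.600000 + 0.15·(-0.579600) = 0.513060
t=0.150000, u=0.513060: f=-0.273801 → u ← 0.513060 + 0.15·(-0.273801) = 0.471990
t=0.300000, u=0.471990: f=-0.058667 → u ← 0.471990 + 0.15·(-0.058667) = 0.463190
t=0.450000, u=0.463190: f=0.104583 → u ← 0.463190 + 0.15·0.104583 = 0.478877
t=0.600000, u=0.478877: f=0.230789 → u ← 0.478877 + 0.15·0.230789 = 0.513496
u(0.75) ≈ 0.5135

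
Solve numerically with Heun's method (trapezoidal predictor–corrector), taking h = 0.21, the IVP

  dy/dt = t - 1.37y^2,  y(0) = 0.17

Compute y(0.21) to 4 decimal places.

Heun: k1 = f(t_n, y_n); k2 = f(t_n + h, y_n + h·k1); y_{n+1} = y_n + (h/2)·(k1 + k2).
t=0.000000, y=0.170000:
  k1 = f(0.000000, 0.170000) = -0.039593
  k2 = f(0.210000, 0.161685) = 0.174185
  y ← 0.170000 + (0.21/2)·(-0.039593 + 0.174185) = 0.184132
y(0.21) ≈ 0.1841

0.1841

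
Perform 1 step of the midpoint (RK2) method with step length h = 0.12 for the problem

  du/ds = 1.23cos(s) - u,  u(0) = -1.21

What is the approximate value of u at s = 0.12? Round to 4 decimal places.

Midpoint: k1 = f(s_n, u_n); k2 = f(s_n + h/2, u_n + (h/2)·k1); u_{n+1} = u_n + h·k2.
s=0.000000, u=-1.210000:
  k1 = f(0.000000, -1.210000) = 2.440000
  k2 = f(0.060000, -1.063600) = 2.291387
  u ← -1.210000 + 0.12·2.291387 = -0.935034
u(0.12) ≈ -0.9350

-0.9350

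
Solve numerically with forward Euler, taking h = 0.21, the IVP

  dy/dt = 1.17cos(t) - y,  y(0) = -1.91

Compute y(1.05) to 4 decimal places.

0.0873

Euler: y_{n+1} = y_n + h·f(t_n, y_n).
t=0.000000, y=-1.910000: f=3.080000 → y ← -1.910000 + 0.21·3.080000 = -1.263200
t=0.210000, y=-1.263200: f=2.407496 → y ← -1.263200 + 0.21·2.407496 = -0.757626
t=0.420000, y=-0.757626: f=1.825940 → y ← -0.757626 + 0.21·1.825940 = -0.374178
t=0.630000, y=-0.374178: f=1.319571 → y ← -0.374178 + 0.21·1.319571 = -0.097069
t=0.840000, y=-0.097069: f=0.878000 → y ← -0.097069 + 0.21·0.878000 = 0.087311
y(1.05) ≈ 0.0873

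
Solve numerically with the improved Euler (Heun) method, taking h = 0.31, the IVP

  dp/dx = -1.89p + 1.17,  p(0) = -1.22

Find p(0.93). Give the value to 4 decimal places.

Heun: k1 = f(x_n, p_n); k2 = f(x_n + h, p_n + h·k1); p_{n+1} = p_n + (h/2)·(k1 + k2).
x=0.000000, p=-1.220000:
  k1 = f(0.000000, -1.220000) = 3.475800
  k2 = f(0.310000, -0.142502) = 1.439329
  p ← -1.220000 + (0.31/2)·(3.475800 + 1.439329) = -0.458155
x=0.310000, p=-0.458155:
  k1 = f(0.310000, -0.458155) = 2.035913
  k2 = f(0.620000, 0.172978) = 0.843072
  p ← -0.458155 + (0.31/2)·(2.035913 + 0.843072) = -0.011912
x=0.620000, p=-0.011912:
  k1 = f(0.620000, -0.011912) = 1.192514
  k2 = f(0.930000, 0.357767) = 0.493820
  p ← -0.011912 + (0.31/2)·(1.192514 + 0.493820) = 0.249469
p(0.93) ≈ 0.2495

0.2495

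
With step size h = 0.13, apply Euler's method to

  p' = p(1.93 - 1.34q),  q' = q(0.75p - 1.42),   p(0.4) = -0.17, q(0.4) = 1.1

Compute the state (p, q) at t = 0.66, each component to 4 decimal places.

Euler on (p,q): p_{n+1} = p_n + h·p', q_{n+1} = q_n + h·q'.
0.400000: (-0.170000, 1.100000); f=(-0.077520, -1.702250) → (-0.180078, 0.878708)
0.530000: (-0.180078, 0.878708); f=(-0.135514, -1.366441) → (-0.197694, 0.701070)
(p(0.66), q(0.66)) ≈ (-0.1977, 0.7011)

-0.1977, 0.7011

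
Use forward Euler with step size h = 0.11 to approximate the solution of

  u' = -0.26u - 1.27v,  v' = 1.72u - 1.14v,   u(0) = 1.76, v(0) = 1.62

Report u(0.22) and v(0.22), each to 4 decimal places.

1.1965, 1.8111

Euler on (u,v): u_{n+1} = u_n + h·u', v_{n+1} = v_n + h·v'.
0.000000: (1.760000, 1.620000); f=(-2.515000, 1.180400) → (1.483350, 1.749844)
0.110000: (1.483350, 1.749844); f=(-2.607973, 0.556540) → (1.196473, 1.811063)
(u(0.22), v(0.22)) ≈ (1.1965, 1.8111)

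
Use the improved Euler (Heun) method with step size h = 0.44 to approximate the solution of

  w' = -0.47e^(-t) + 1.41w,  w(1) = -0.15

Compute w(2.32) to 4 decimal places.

-1.3130

Heun: k1 = f(t_n, w_n); k2 = f(t_n + h, w_n + h·k1); w_{n+1} = w_n + (h/2)·(k1 + k2).
t=1.000000, w=-0.150000:
  k1 = f(1.000000, -0.150000) = -0.384403
  k2 = f(1.440000, -0.319137) = -0.561340
  w ← -0.150000 + (0.44/2)·(-0.384403 + (-0.561340)) = -0.358064
t=1.440000, w=-0.358064:
  k1 = f(1.440000, -0.358064) = -0.616226
  k2 = f(1.880000, -0.629203) = -0.958893
  w ← -0.358064 + (0.44/2)·(-0.616226 + (-0.958893)) = -0.704590
t=1.880000, w=-0.704590:
  k1 = f(1.880000, -0.704590) = -1.065189
  k2 = f(2.320000, -1.173273) = -1.700503
  w ← -0.704590 + (0.44/2)·(-1.065189 + (-1.700503)) = -1.313042
w(2.32) ≈ -1.3130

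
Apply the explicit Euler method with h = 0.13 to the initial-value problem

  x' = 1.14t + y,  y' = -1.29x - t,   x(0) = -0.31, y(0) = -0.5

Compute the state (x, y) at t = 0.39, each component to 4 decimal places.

-0.4277, -0.3664

Euler on (x,y): x_{n+1} = x_n + h·x', y_{n+1} = y_n + h·y'.
0.000000: (-0.310000, -0.500000); f=(-0.500000, 0.399900) → (-0.375000, -0.448013)
0.130000: (-0.375000, -0.448013); f=(-0.299813, 0.353750) → (-0.413976, -0.402025)
0.260000: (-0.413976, -0.402025); f=(-0.105625, 0.274029) → (-0.427707, -0.366402)
(x(0.39), y(0.39)) ≈ (-0.4277, -0.3664)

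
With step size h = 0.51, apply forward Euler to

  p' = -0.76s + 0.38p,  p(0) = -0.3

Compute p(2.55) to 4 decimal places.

-3.1258

Euler: p_{n+1} = p_n + h·f(s_n, p_n).
s=0.000000, p=-0.300000: f=-0.114000 → p ← -0.300000 + 0.51·(-0.114000) = -0.358140
s=0.510000, p=-0.358140: f=-0.523693 → p ← -0.358140 + 0.51·(-0.523693) = -0.625224
s=1.020000, p=-0.625224: f=-1.012785 → p ← -0.625224 + 0.51·(-1.012785) = -1.141744
s=1.530000, p=-1.141744: f=-1.596663 → p ← -1.141744 + 0.51·(-1.596663) = -1.956042
s=2.040000, p=-1.956042: f=-2.293696 → p ← -1.956042 + 0.51·(-2.293696) = -3.125827
p(2.55) ≈ -3.1258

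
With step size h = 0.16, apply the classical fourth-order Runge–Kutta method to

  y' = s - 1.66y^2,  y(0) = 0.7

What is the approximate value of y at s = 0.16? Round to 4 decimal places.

RK4: k1 = f(s_n, y_n); k2 = f(s_n + h/2, y_n + (h/2)·k1); k3 = f(s_n + h/2, y_n + (h/2)·k2); k4 = f(s_n + h, y_n + h·k3); y_{n+1} = y_n + (h/6)·(k1 + 2k2 + 2k3 + k4).
s=0.000000, y=0.700000:
  k1 = f(0.000000, 0.700000) = -0.813400
  k2 = f(0.080000, 0.634928) = -0.589202
  k3 = f(0.080000, 0.652864) = -0.627544
  k4 = f(0.160000, 0.599593) = -0.436790
  y ← 0.700000 + (0.16/6)·(k1 + 2k2 + 2k3 + k4) = 0.601769
y(0.16) ≈ 0.6018

0.6018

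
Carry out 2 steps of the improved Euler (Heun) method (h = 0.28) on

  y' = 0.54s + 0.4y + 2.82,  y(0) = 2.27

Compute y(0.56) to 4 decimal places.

Heun: k1 = f(s_n, y_n); k2 = f(s_n + h, y_n + h·k1); y_{n+1} = y_n + (h/2)·(k1 + k2).
s=0.000000, y=2.270000:
  k1 = f(0.000000, 2.270000) = 3.728000
  k2 = f(0.280000, 3.313840) = 4.296736
  y ← 2.270000 + (0.28/2)·(3.728000 + 4.296736) = 3.393463
s=0.280000, y=3.393463:
  k1 = f(0.280000, 3.393463) = 4.328585
  k2 = f(0.560000, 4.605467) = 4.964587
  y ← 3.393463 + (0.28/2)·(4.328585 + 4.964587) = 4.694507
y(0.56) ≈ 4.6945

4.6945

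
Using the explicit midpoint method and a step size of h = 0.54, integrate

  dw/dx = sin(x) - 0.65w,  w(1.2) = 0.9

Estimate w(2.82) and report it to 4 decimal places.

1.0598

Midpoint: k1 = f(x_n, w_n); k2 = f(x_n + h/2, w_n + (h/2)·k1); w_{n+1} = w_n + h·k2.
x=1.200000, w=0.900000:
  k1 = f(1.200000, 0.900000) = 0.347039
  k2 = f(1.470000, 0.993701) = 0.349019
  w ← 0.900000 + 0.54·0.349019 = 1.088470
x=1.740000, w=1.088470:
  k1 = f(1.740000, 1.088470) = 0.278214
  k2 = f(2.010000, 1.163588) = 0.148758
  w ← 1.088470 + 0.54·0.148758 = 1.168800
x=2.280000, w=1.168800:
  k1 = f(2.280000, 1.168800) = -0.000839
  k2 = f(2.550000, 1.168573) = -0.201889
  w ← 1.168800 + 0.54·(-0.201889) = 1.059780
w(2.82) ≈ 1.0598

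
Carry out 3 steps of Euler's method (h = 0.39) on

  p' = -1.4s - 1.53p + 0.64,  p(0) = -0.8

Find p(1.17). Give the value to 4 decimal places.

-0.1734

Euler: p_{n+1} = p_n + h·f(s_n, p_n).
s=0.000000, p=-0.800000: f=1.864000 → p ← -0.800000 + 0.39·1.864000 = -0.073040
s=0.390000, p=-0.073040: f=0.205751 → p ← -0.073040 + 0.39·0.205751 = 0.007203
s=0.780000, p=0.007203: f=-0.463021 → p ← 0.007203 + 0.39·(-0.463021) = -0.173375
p(1.17) ≈ -0.1734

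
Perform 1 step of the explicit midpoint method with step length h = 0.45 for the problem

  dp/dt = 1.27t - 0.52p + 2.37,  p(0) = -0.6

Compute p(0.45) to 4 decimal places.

0.5943

Midpoint: k1 = f(t_n, p_n); k2 = f(t_n + h/2, p_n + (h/2)·k1); p_{n+1} = p_n + h·k2.
t=0.000000, p=-0.600000:
  k1 = f(0.000000, -0.600000) = 2.682000
  k2 = f(0.225000, 0.003450) = 2.653956
  p ← -0.600000 + 0.45·2.653956 = 0.594280
p(0.45) ≈ 0.5943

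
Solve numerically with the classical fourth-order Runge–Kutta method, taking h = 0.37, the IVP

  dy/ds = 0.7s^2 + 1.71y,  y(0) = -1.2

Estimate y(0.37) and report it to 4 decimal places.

-2.2441

RK4: k1 = f(s_n, y_n); k2 = f(s_n + h/2, y_n + (h/2)·k1); k3 = f(s_n + h/2, y_n + (h/2)·k2); k4 = f(s_n + h, y_n + h·k3); y_{n+1} = y_n + (h/6)·(k1 + 2k2 + 2k3 + k4).
s=0.000000, y=-1.200000:
  k1 = f(0.000000, -1.200000) = -2.052000
  k2 = f(0.185000, -1.579620) = -2.677193
  k3 = f(0.185000, -1.695281) = -2.874972
  k4 = f(0.370000, -2.263740) = -3.775165
  y ← -1.200000 + (0.37/6)·(k1 + 2k2 + 2k3 + k4) = -2.244109
y(0.37) ≈ -2.2441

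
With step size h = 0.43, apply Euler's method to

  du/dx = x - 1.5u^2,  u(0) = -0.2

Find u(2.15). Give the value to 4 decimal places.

Euler: u_{n+1} = u_n + h·f(x_n, u_n).
x=0.000000, u=-0.200000: f=-0.060000 → u ← -0.200000 + 0.43·(-0.060000) = -0.225800
x=0.430000, u=-0.225800: f=0.353522 → u ← -0.225800 + 0.43·0.353522 = -0.073786
x=0.860000, u=-0.073786: f=0.851833 → u ← -0.073786 + 0.43·0.851833 = 0.292503
x=1.290000, u=0.292503: f=1.161663 → u ← 0.292503 + 0.43·1.161663 = 0.792018
x=1.720000, u=0.792018: f=0.779062 → u ← 0.792018 + 0.43·0.779062 = 1.127014
u(2.15) ≈ 1.1270

1.1270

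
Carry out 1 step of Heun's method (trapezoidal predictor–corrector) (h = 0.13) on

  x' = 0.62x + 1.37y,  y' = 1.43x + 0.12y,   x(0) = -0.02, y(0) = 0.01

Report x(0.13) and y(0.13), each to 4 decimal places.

Heun on (x,y): k1 = f(t_n, state_n); k2 = f(t_n + h, state_n + h·k1); state_{n+1} = state_n + (h/2)·(k1 + k2).
0.000000: (-0.020000, 0.010000)
  k1 = (0.001300, -0.027400)
  predictor → (-0.019831, 0.006438)
  k2 = (-0.003475, -0.027586)
  → (-0.020141, 0.006426)
(x(0.13), y(0.13)) ≈ (-0.0201, 0.0064)

-0.0201, 0.0064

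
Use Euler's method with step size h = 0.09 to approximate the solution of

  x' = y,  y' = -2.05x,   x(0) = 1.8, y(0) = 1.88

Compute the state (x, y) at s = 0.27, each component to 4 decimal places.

Euler on (x,y): x_{n+1} = x_n + h·x', y_{n+1} = y_n + h·y'.
0.000000: (1.800000, 1.880000); f=(1.880000, -3.690000) → (1.969200, 1.547900)
0.090000: (1.969200, 1.547900); f=(1.547900, -4.036860) → (2.108511, 1.184583)
0.180000: (2.108511, 1.184583); f=(1.184583, -4.322448) → (2.215123, 0.795562)
(x(0.27), y(0.27)) ≈ (2.2151, 0.7956)

2.2151, 0.7956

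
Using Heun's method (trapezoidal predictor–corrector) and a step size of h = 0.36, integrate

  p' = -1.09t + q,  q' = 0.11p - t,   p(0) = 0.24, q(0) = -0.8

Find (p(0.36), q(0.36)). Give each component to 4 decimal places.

Heun on (p,q): k1 = f(t_n, state_n); k2 = f(t_n + h, state_n + h·k1); state_{n+1} = state_n + (h/2)·(k1 + k2).
0.000000: (0.240000, -0.800000)
  k1 = (-0.800000, 0.026400)
  predictor → (-0.048000, -0.790496)
  k2 = (-1.182896, -0.365280)
  → (-0.116921, -0.860998)
(p(0.36), q(0.36)) ≈ (-0.1169, -0.8610)

-0.1169, -0.8610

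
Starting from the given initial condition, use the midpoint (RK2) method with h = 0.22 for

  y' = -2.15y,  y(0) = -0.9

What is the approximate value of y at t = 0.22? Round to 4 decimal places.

-0.5750

Midpoint: k1 = f(t_n, y_n); k2 = f(t_n + h/2, y_n + (h/2)·k1); y_{n+1} = y_n + h·k2.
t=0.000000, y=-0.900000:
  k1 = f(0.000000, -0.900000) = 1.935000
  k2 = f(0.110000, -0.687150) = 1.477372
  y ← -0.900000 + 0.22·1.477372 = -0.574978
y(0.22) ≈ -0.5750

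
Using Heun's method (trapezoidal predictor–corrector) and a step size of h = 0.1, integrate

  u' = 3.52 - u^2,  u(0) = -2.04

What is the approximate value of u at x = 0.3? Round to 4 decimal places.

-2.4161

Heun: k1 = f(x_n, u_n); k2 = f(x_n + h, u_n + h·k1); u_{n+1} = u_n + (h/2)·(k1 + k2).
x=0.000000, u=-2.040000:
  k1 = f(0.000000, -2.040000) = -0.641600
  k2 = f(0.100000, -2.104160) = -0.907489
  u ← -2.040000 + (0.1/2)·(-0.641600 + (-0.907489)) = -2.117454
x=0.100000, u=-2.117454:
  k1 = f(0.100000, -2.117454) = -0.963613
  k2 = f(0.200000, -2.213816) = -1.380980
  u ← -2.117454 + (0.1/2)·(-0.963613 + (-1.380980)) = -2.234684
x=0.200000, u=-2.234684:
  k1 = f(0.200000, -2.234684) = -1.473813
  k2 = f(0.300000, -2.382065) = -2.154236
  u ← -2.234684 + (0.1/2)·(-1.473813 + (-2.154236)) = -2.416087
u(0.3) ≈ -2.4161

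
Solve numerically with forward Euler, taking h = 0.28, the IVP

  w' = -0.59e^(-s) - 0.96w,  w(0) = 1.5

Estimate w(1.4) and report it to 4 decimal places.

0.0610

Euler: w_{n+1} = w_n + h·f(s_n, w_n).
s=0.000000, w=1.500000: f=-2.030000 → w ← 1.500000 + 0.28·(-2.030000) = 0.931600
s=0.280000, w=0.931600: f=-1.340248 → w ← 0.931600 + 0.28·(-1.340248) = 0.556330
s=0.560000, w=0.556330: f=-0.871091 → w ← 0.556330 + 0.28·(-0.871091) = 0.312425
s=0.840000, w=0.312425: f=-0.554637 → w ← 0.312425 + 0.28·(-0.554637) = 0.157127
s=1.120000, w=0.157127: f=-0.343347 → w ← 0.157127 + 0.28·(-0.343347) = 0.060990
w(1.4) ≈ 0.0610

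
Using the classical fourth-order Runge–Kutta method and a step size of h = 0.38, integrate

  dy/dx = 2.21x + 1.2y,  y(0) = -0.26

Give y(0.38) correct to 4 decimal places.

-0.2236

RK4: k1 = f(x_n, y_n); k2 = f(x_n + h/2, y_n + (h/2)·k1); k3 = f(x_n + h/2, y_n + (h/2)·k2); k4 = f(x_n + h, y_n + h·k3); y_{n+1} = y_n + (h/6)·(k1 + 2k2 + 2k3 + k4).
x=0.000000, y=-0.260000:
  k1 = f(0.000000, -0.260000) = -0.312000
  k2 = f(0.190000, -0.319280) = 0.036764
  k3 = f(0.190000, -0.253015) = 0.116282
  k4 = f(0.380000, -0.215813) = 0.580825
  y ← -0.260000 + (0.38/6)·(k1 + 2k2 + 2k3 + k4) = -0.223589
y(0.38) ≈ -0.2236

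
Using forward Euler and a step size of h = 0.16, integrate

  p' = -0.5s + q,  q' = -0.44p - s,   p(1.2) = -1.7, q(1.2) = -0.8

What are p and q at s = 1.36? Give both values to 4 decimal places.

-1.9240, -0.8723

Euler on (p,q): p_{n+1} = p_n + h·p', q_{n+1} = q_n + h·q'.
1.200000: (-1.700000, -0.800000); f=(-1.400000, -0.452000) → (-1.924000, -0.872320)
(p(1.36), q(1.36)) ≈ (-1.9240, -0.8723)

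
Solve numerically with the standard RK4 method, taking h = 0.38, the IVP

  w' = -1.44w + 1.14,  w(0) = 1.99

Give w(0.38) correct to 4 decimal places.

RK4: k1 = f(s_n, w_n); k2 = f(s_n + h/2, w_n + (h/2)·k1); k3 = f(s_n + h/2, w_n + (h/2)·k2); k4 = f(s_n + h, w_n + h·k3); w_{n+1} = w_n + (h/6)·(k1 + 2k2 + 2k3 + k4).
s=0.000000, w=1.990000:
  k1 = f(0.000000, 1.990000) = -1.725600
  k2 = f(0.190000, 1.662136) = -1.253476
  k3 = f(0.190000, 1.751840) = -1.382649
  k4 = f(0.380000, 1.464593) = -0.969014
  w ← 1.990000 + (0.38/6)·(k1 + 2k2 + 2k3 + k4) = 1.485432
w(0.38) ≈ 1.4854

1.4854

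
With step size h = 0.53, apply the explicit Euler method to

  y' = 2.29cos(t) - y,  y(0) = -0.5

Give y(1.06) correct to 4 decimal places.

Euler: y_{n+1} = y_n + h·f(t_n, y_n).
t=0.000000, y=-0.500000: f=2.790000 → y ← -0.500000 + 0.53·2.790000 = 0.978700
t=0.530000, y=0.978700: f=0.997128 → y ← 0.978700 + 0.53·0.997128 = 1.507178
y(1.06) ≈ 1.5072

1.5072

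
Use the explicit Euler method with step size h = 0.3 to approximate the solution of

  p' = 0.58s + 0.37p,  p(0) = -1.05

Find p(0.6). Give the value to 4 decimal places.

-1.2438

Euler: p_{n+1} = p_n + h·f(s_n, p_n).
s=0.000000, p=-1.050000: f=-0.388500 → p ← -1.050000 + 0.3·(-0.388500) = -1.166550
s=0.300000, p=-1.166550: f=-0.257624 → p ← -1.166550 + 0.3·(-0.257624) = -1.243837
p(0.6) ≈ -1.2438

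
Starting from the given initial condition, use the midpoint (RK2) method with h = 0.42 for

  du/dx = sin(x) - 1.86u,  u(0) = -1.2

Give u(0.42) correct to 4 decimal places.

Midpoint: k1 = f(x_n, u_n); k2 = f(x_n + h/2, u_n + (h/2)·k1); u_{n+1} = u_n + h·k2.
x=0.000000, u=-1.200000:
  k1 = f(0.000000, -1.200000) = 2.232000
  k2 = f(0.210000, -0.731280) = 1.568641
  u ← -1.200000 + 0.42·1.568641 = -0.541171
u(0.42) ≈ -0.5412

-0.5412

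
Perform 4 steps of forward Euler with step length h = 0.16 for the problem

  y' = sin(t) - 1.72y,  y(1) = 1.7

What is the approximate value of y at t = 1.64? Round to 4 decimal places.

0.8692

Euler: y_{n+1} = y_n + h·f(t_n, y_n).
t=1.000000, y=1.700000: f=-2.082529 → y ← 1.700000 + 0.16·(-2.082529) = 1.366795
t=1.160000, y=1.366795: f=-1.434085 → y ← 1.366795 + 0.16·(-1.434085) = 1.137342
t=1.320000, y=1.137342: f=-0.987513 → y ← 1.137342 + 0.16·(-0.987513) = 0.979340
t=1.480000, y=0.979340: f=-0.688583 → y ← 0.979340 + 0.16·(-0.688583) = 0.869166
y(1.64) ≈ 0.8692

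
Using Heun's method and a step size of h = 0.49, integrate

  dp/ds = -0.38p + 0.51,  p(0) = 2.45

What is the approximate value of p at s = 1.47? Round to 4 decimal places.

Heun: k1 = f(s_n, p_n); k2 = f(s_n + h, p_n + h·k1); p_{n+1} = p_n + (h/2)·(k1 + k2).
s=0.000000, p=2.450000:
  k1 = f(0.000000, 2.450000) = -0.421000
  k2 = f(0.490000, 2.243710) = -0.342610
  p ← 2.450000 + (0.49/2)·(-0.421000 + (-0.342610)) = 2.262916
s=0.490000, p=2.262916:
  k1 = f(0.490000, 2.262916) = -0.349908
  k2 = f(0.980000, 2.091461) = -0.284755
  p ← 2.262916 + (0.49/2)·(-0.349908 + (-0.284755)) = 2.107423
s=0.980000, p=2.107423:
  k1 = f(0.980000, 2.107423) = -0.290821
  k2 = f(1.470000, 1.964921) = -0.236670
  p ← 2.107423 + (0.49/2)·(-0.290821 + (-0.236670)) = 1.978188
p(1.47) ≈ 1.9782

1.9782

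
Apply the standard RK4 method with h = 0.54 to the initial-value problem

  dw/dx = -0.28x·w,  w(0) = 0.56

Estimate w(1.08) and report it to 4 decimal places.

0.4756

RK4: k1 = f(x_n, w_n); k2 = f(x_n + h/2, w_n + (h/2)·k1); k3 = f(x_n + h/2, w_n + (h/2)·k2); k4 = f(x_n + h, w_n + h·k3); w_{n+1} = w_n + (h/6)·(k1 + 2k2 + 2k3 + k4).
x=0.000000, w=0.560000:
  k1 = f(0.000000, 0.560000) = 0.000000
  k2 = f(0.270000, 0.560000) = -0.042336
  k3 = f(0.270000, 0.548569) = -0.041472
  k4 = f(0.540000, 0.537605) = -0.081286
  w ← 0.560000 + (0.54/6)·(k1 + 2k2 + 2k3 + k4) = 0.537599
x=0.540000, w=0.537599:
  k1 = f(0.540000, 0.537599) = -0.081285
  k2 = f(0.810000, 0.515652) = -0.116950
  k3 = f(0.810000, 0.506022) = -0.114766
  k4 = f(1.080000, 0.475625) = -0.143829
  w ← 0.537599 + (0.54/6)·(k1 + 2k2 + 2k3 + k4) = 0.475630
w(1.08) ≈ 0.4756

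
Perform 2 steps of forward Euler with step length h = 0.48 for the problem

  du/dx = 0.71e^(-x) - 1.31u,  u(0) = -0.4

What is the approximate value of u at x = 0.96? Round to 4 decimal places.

0.2823

Euler: u_{n+1} = u_n + h·f(x_n, u_n).
x=0.000000, u=-0.400000: f=1.234000 → u ← -0.400000 + 0.48·1.234000 = 0.192320
x=0.480000, u=0.192320: f=0.187397 → u ← 0.192320 + 0.48·0.187397 = 0.282271
u(0.96) ≈ 0.2823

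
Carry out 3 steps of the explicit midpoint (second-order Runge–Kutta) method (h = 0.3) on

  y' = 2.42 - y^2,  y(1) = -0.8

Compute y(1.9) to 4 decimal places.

Midpoint: k1 = f(t_n, y_n); k2 = f(t_n + h/2, y_n + (h/2)·k1); y_{n+1} = y_n + h·k2.
t=1.000000, y=-0.800000:
  k1 = f(1.000000, -0.800000) = 1.780000
  k2 = f(1.150000, -0.533000) = 2.135911
  y ← -0.800000 + 0.3·2.135911 = -0.159227
t=1.300000, y=-0.159227:
  k1 = f(1.300000, -0.159227) = 2.394647
  k2 = f(1.450000, 0.199970) = 2.380012
  y ← -0.159227 + 0.3·2.380012 = 0.554777
t=1.600000, y=0.554777:
  k1 = f(1.600000, 0.554777) = 2.112223
  k2 = f(1.750000, 0.871610) = 1.660296
  y ← 0.554777 + 0.3·1.660296 = 1.052866
y(1.9) ≈ 1.0529

1.0529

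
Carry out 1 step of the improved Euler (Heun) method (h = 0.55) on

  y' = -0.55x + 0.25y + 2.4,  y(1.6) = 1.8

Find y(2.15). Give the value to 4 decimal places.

Heun: k1 = f(x_n, y_n); k2 = f(x_n + h, y_n + h·k1); y_{n+1} = y_n + (h/2)·(k1 + k2).
x=1.600000, y=1.800000:
  k1 = f(1.600000, 1.800000) = 1.970000
  k2 = f(2.150000, 2.883500) = 1.938375
  y ← 1.800000 + (0.55/2)·(1.970000 + 1.938375) = 2.874803
y(2.15) ≈ 2.8748

2.8748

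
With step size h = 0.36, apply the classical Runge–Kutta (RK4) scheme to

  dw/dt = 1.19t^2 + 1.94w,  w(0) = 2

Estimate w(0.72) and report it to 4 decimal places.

8.2899

RK4: k1 = f(t_n, w_n); k2 = f(t_n + h/2, w_n + (h/2)·k1); k3 = f(t_n + h/2, w_n + (h/2)·k2); k4 = f(t_n + h, w_n + h·k3); w_{n+1} = w_n + (h/6)·(k1 + 2k2 + 2k3 + k4).
t=0.000000, w=2.000000:
  k1 = f(0.000000, 2.000000) = 3.880000
  k2 = f(0.180000, 2.698400) = 5.273452
  k3 = f(0.180000, 2.949221) = 5.760045
  k4 = f(0.360000, 4.073616) = 8.057040
  w ← 2.000000 + (0.36/6)·(k1 + 2k2 + 2k3 + k4) = 4.040242
t=0.360000, w=4.040242:
  k1 = f(0.360000, 4.040242) = 7.992294
  k2 = f(0.540000, 5.478855) = 10.975983
  k3 = f(0.540000, 6.015919) = 12.017887
  k4 = f(0.720000, 8.366681) = 16.848258
  w ← 4.040242 + (0.36/6)·(k1 + 2k2 + 2k3 + k4) = 8.289939
w(0.72) ≈ 8.2899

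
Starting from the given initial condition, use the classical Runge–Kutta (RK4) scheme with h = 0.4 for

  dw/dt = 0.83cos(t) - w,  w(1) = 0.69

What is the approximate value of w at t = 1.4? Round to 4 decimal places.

RK4: k1 = f(t_n, w_n); k2 = f(t_n + h/2, w_n + (h/2)·k1); k3 = f(t_n + h/2, w_n + (h/2)·k2); k4 = f(t_n + h, w_n + h·k3); w_{n+1} = w_n + (h/6)·(k1 + 2k2 + 2k3 + k4).
t=1.000000, w=0.690000:
  k1 = f(1.000000, 0.690000) = -0.241549
  k2 = f(1.200000, 0.641690) = -0.340933
  k3 = f(1.200000, 0.621813) = -0.321056
  k4 = f(1.400000, 0.561577) = -0.420505
  w ← 0.690000 + (0.4/6)·(k1 + 2k2 + 2k3 + k4) = 0.557598
w(1.4) ≈ 0.5576

0.5576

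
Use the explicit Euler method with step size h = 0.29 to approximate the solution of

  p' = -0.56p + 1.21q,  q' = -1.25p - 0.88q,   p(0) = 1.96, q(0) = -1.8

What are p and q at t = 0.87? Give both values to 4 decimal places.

Euler on (p,q): p_{n+1} = p_n + h·p', q_{n+1} = q_n + h·q'.
0.000000: (1.960000, -1.800000); f=(-3.275600, -0.866000) → (1.010076, -2.051140)
0.290000: (1.010076, -2.051140); f=(-3.047522, 0.542408) → (0.126295, -1.893842)
0.580000: (0.126295, -1.893842); f=(-2.362273, 1.508712) → (-0.558765, -1.456315)
(p(0.87), q(0.87)) ≈ (-0.5588, -1.4563)

-0.5588, -1.4563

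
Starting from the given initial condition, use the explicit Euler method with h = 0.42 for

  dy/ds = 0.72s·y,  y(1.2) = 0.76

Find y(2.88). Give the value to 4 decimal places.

4.3514

Euler: y_{n+1} = y_n + h·f(s_n, y_n).
s=1.200000, y=0.760000: f=0.656640 → y ← 0.760000 + 0.42·0.656640 = 1.035789
s=1.620000, y=1.035789: f=1.208144 → y ← 1.035789 + 0.42·1.208144 = 1.543209
s=2.040000, y=1.543209: f=2.266666 → y ← 1.543209 + 0.42·2.266666 = 2.495209
s=2.460000, y=2.495209: f=4.419514 → y ← 2.495209 + 0.42·4.419514 = 4.351405
y(2.88) ≈ 4.3514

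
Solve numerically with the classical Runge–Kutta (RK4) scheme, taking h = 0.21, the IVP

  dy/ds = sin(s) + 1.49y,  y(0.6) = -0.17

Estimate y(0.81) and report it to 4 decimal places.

RK4: k1 = f(s_n, y_n); k2 = f(s_n + h/2, y_n + (h/2)·k1); k3 = f(s_n + h/2, y_n + (h/2)·k2); k4 = f(s_n + h, y_n + h·k3); y_{n+1} = y_n + (h/6)·(k1 + 2k2 + 2k3 + k4).
s=0.600000, y=-0.170000:
  k1 = f(0.600000, -0.170000) = 0.311342
  k2 = f(0.705000, -0.137309) = 0.443443
  k3 = f(0.705000, -0.123438) = 0.464111
  k4 = f(0.810000, -0.072537) = 0.616207
  y ← -0.170000 + (0.21/6)·(k1 + 2k2 + 2k3 + k4) = -0.074007
y(0.81) ≈ -0.0740

-0.0740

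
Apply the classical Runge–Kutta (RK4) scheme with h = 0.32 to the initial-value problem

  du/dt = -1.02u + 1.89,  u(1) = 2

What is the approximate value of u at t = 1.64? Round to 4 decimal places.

1.9295

RK4: k1 = f(t_n, u_n); k2 = f(t_n + h/2, u_n + (h/2)·k1); k3 = f(t_n + h/2, u_n + (h/2)·k2); k4 = f(t_n + h, u_n + h·k3); u_{n+1} = u_n + (h/6)·(k1 + 2k2 + 2k3 + k4).
t=1.000000, u=2.000000:
  k1 = f(1.000000, 2.000000) = -0.150000
  k2 = f(1.160000, 1.976000) = -0.125520
  k3 = f(1.160000, 1.979917) = -0.129515
  k4 = f(1.320000, 1.958555) = -0.107726
  u ← 2.000000 + (0.32/6)·(k1 + 2k2 + 2k3 + k4) = 1.959051
t=1.320000, u=1.959051:
  k1 = f(1.320000, 1.959051) = -0.108232
  k2 = f(1.480000, 1.941734) = -0.090568
  k3 = f(1.480000, 1.944560) = -0.093451
  k4 = f(1.640000, 1.929146) = -0.077729
  u ← 1.959051 + (0.32/6)·(k1 + 2k2 + 2k3 + k4) = 1.929504
u(1.64) ≈ 1.9295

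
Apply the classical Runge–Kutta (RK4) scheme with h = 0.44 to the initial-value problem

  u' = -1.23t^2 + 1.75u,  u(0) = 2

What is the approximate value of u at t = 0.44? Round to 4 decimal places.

RK4: k1 = f(t_n, u_n); k2 = f(t_n + h/2, u_n + (h/2)·k1); k3 = f(t_n + h/2, u_n + (h/2)·k2); k4 = f(t_n + h, u_n + h·k3); u_{n+1} = u_n + (h/6)·(k1 + 2k2 + 2k3 + k4).
t=0.000000, u=2.000000:
  k1 = f(0.000000, 2.000000) = 3.500000
  k2 = f(0.220000, 2.770000) = 4.787968
  k3 = f(0.220000, 3.053353) = 5.283836
  k4 = f(0.440000, 4.324888) = 7.330425
  u ← 2.000000 + (0.44/6)·(k1 + 2k2 + 2k3 + k4) = 4.271429
u(0.44) ≈ 4.2714

4.2714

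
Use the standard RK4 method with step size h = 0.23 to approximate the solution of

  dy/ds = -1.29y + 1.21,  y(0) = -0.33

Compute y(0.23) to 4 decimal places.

RK4: k1 = f(s_n, y_n); k2 = f(s_n + h/2, y_n + (h/2)·k1); k3 = f(s_n + h/2, y_n + (h/2)·k2); k4 = f(s_n + h, y_n + h·k3); y_{n+1} = y_n + (h/6)·(k1 + 2k2 + 2k3 + k4).
s=0.000000, y=-0.330000:
  k1 = f(0.000000, -0.330000) = 1.635700
  k2 = f(0.115000, -0.141895) = 1.393044
  k3 = f(0.115000, -0.169800) = 1.429042
  k4 = f(0.230000, -0.001320) = 1.211703
  y ← -0.330000 + (0.23/6)·(k1 + 2k2 + 2k3 + k4) = -0.004490
y(0.23) ≈ -0.0045

-0.0045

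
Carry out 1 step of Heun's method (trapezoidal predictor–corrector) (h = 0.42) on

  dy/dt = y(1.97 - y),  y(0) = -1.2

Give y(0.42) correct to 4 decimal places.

Heun: k1 = f(t_n, y_n); k2 = f(t_n + h, y_n + h·k1); y_{n+1} = y_n + (h/2)·(k1 + k2).
t=0.000000, y=-1.200000:
  k1 = f(0.000000, -1.200000) = -3.804000
  k2 = f(0.420000, -2.797680) = -13.338443
  y ← -1.200000 + (0.42/2)·(-3.804000 + (-13.338443)) = -4.799913
y(0.42) ≈ -4.7999

-4.7999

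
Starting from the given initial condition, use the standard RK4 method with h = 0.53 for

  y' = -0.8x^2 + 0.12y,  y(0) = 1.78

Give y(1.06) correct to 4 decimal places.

1.6935

RK4: k1 = f(x_n, y_n); k2 = f(x_n + h/2, y_n + (h/2)·k1); k3 = f(x_n + h/2, y_n + (h/2)·k2); k4 = f(x_n + h, y_n + h·k3); y_{n+1} = y_n + (h/6)·(k1 + 2k2 + 2k3 + k4).
x=0.000000, y=1.780000:
  k1 = f(0.000000, 1.780000) = 0.213600
  k2 = f(0.265000, 1.836604) = 0.164212
  k3 = f(0.265000, 1.823516) = 0.162642
  k4 = f(0.530000, 1.866200) = -0.000776
  y ← 1.780000 + (0.53/6)·(k1 + 2k2 + 2k3 + k4) = 1.856544
x=0.530000, y=1.856544:
  k1 = f(0.530000, 1.856544) = -0.001935
  k2 = f(0.795000, 1.856031) = -0.282896
  k3 = f(0.795000, 1.781576) = -0.291831
  k4 = f(1.060000, 1.701873) = -0.694655
  y ← 1.856544 + (0.53/6)·(k1 + 2k2 + 2k3 + k4) = 1.693477
y(1.06) ≈ 1.6935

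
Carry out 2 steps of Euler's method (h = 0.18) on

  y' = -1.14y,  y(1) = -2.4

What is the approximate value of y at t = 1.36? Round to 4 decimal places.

Euler: y_{n+1} = y_n + h·f(t_n, y_n).
t=1.000000, y=-2.400000: f=2.736000 → y ← -2.400000 + 0.18·2.736000 = -1.907520
t=1.180000, y=-1.907520: f=2.174573 → y ← -1.907520 + 0.18·2.174573 = -1.516097
y(1.36) ≈ -1.5161

-1.5161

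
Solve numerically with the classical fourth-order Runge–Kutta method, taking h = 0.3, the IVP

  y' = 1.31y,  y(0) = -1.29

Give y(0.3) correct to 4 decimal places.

-1.9109

RK4: k1 = f(x_n, y_n); k2 = f(x_n + h/2, y_n + (h/2)·k1); k3 = f(x_n + h/2, y_n + (h/2)·k2); k4 = f(x_n + h, y_n + h·k3); y_{n+1} = y_n + (h/6)·(k1 + 2k2 + 2k3 + k4).
x=0.000000, y=-1.290000:
  k1 = f(0.000000, -1.290000) = -1.689900
  k2 = f(0.150000, -1.543485) = -2.021965
  k3 = f(0.150000, -1.593295) = -2.087216
  k4 = f(0.300000, -1.916165) = -2.510176
  y ← -1.290000 + (0.3/6)·(k1 + 2k2 + 2k3 + k4) = -1.910922
y(0.3) ≈ -1.9109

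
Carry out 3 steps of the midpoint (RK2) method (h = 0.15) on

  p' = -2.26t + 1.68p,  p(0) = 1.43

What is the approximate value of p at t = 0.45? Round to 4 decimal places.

Midpoint: k1 = f(t_n, p_n); k2 = f(t_n + h/2, p_n + (h/2)·k1); p_{n+1} = p_n + h·k2.
t=0.000000, p=1.430000:
  k1 = f(0.000000, 1.430000) = 2.402400
  k2 = f(0.075000, 1.610180) = 2.535602
  p ← 1.430000 + 0.15·2.535602 = 1.810340
t=0.150000, p=1.810340:
  k1 = f(0.150000, 1.810340) = 2.702372
  k2 = f(0.225000, 2.013018) = 2.873371
  p ← 1.810340 + 0.15·2.873371 = 2.241346
t=0.300000, p=2.241346:
  k1 = f(0.300000, 2.241346) = 3.087461
  k2 = f(0.375000, 2.472906) = 3.306981
  p ← 2.241346 + 0.15·3.306981 = 2.737393
p(0.45) ≈ 2.7374

2.7374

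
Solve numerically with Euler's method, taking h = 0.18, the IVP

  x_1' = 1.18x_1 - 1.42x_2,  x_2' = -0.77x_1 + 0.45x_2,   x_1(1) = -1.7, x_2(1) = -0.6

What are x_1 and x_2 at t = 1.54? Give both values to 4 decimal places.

-2.6297, 0.1092

Euler on (x_1,x_2): x_1_{n+1} = x_1_n + h·x_1', x_2_{n+1} = x_2_n + h·x_2'.
1.000000: (-1.700000, -0.600000); f=(-1.154000, 1.039000) → (-1.907720, -0.412980)
1.180000: (-1.907720, -0.412980); f=(-1.664678, 1.283103) → (-2.207362, -0.182021)
1.360000: (-2.207362, -0.182021); f=(-2.346217, 1.617759) → (-2.629681, 0.109175)
(x_1(1.54), x_2(1.54)) ≈ (-2.6297, 0.1092)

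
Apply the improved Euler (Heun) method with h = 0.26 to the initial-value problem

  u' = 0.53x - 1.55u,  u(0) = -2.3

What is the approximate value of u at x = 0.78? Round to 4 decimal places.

-0.6026

Heun: k1 = f(x_n, u_n); k2 = f(x_n + h, u_n + h·k1); u_{n+1} = u_n + (h/2)·(k1 + k2).
x=0.000000, u=-2.300000:
  k1 = f(0.000000, -2.300000) = 3.565000
  k2 = f(0.260000, -1.373100) = 2.266105
  u ← -2.300000 + (0.26/2)·(3.565000 + 2.266105) = -1.541956
x=0.260000, u=-1.541956:
  k1 = f(0.260000, -1.541956) = 2.527832
  k2 = f(0.520000, -0.884720) = 1.646916
  u ← -1.541956 + (0.26/2)·(2.527832 + 1.646916) = -0.999239
x=0.520000, u=-0.999239:
  k1 = f(0.520000, -0.999239) = 1.824421
  k2 = f(0.780000, -0.524890) = 1.226979
  u ← -0.999239 + (0.26/2)·(1.824421 + 1.226979) = -0.602557
u(0.78) ≈ -0.6026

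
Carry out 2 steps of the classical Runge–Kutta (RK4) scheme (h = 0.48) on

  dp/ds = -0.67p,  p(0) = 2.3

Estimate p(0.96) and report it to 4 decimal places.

RK4: k1 = f(s_n, p_n); k2 = f(s_n + h/2, p_n + (h/2)·k1); k3 = f(s_n + h/2, p_n + (h/2)·k2); k4 = f(s_n + h, p_n + h·k3); p_{n+1} = p_n + (h/6)·(k1 + 2k2 + 2k3 + k4).
s=0.000000, p=2.300000:
  k1 = f(0.000000, 2.300000) = -1.541000
  k2 = f(0.240000, 1.930160) = -1.293207
  k3 = f(0.240000, 1.989630) = -1.333052
  k4 = f(0.480000, 1.660135) = -1.112290
  p ← 2.300000 + (0.48/6)·(k1 + 2k2 + 2k3 + k4) = 1.667535
s=0.480000, p=1.667535:
  k1 = f(0.480000, 1.667535) = -1.117249
  k2 = f(0.720000, 1.399396) = -0.937595
  k3 = f(0.720000, 1.442512) = -0.966483
  k4 = f(0.960000, 1.203623) = -0.806428
  p ← 1.667535 + (0.48/6)·(k1 + 2k2 + 2k3 + k4) = 1.208989
p(0.96) ≈ 1.2090

1.2090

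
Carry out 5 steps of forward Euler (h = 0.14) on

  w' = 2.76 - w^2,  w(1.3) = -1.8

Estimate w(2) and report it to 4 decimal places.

-2.7719

Euler: w_{n+1} = w_n + h·f(x_n, w_n).
x=1.300000, w=-1.800000: f=-0.480000 → w ← -1.800000 + 0.14·(-0.480000) = -1.867200
x=1.440000, w=-1.867200: f=-0.726436 → w ← -1.867200 + 0.14·(-0.726436) = -1.968901
x=1.580000, w=-1.968901: f=-1.116571 → w ← -1.968901 + 0.14·(-1.116571) = -2.125221
x=1.720000, w=-2.125221: f=-1.756564 → w ← -2.125221 + 0.14·(-1.756564) = -2.371140
x=1.860000, w=-2.371140: f=-2.862305 → w ← -2.371140 + 0.14·(-2.862305) = -2.771863
w(2) ≈ -2.7719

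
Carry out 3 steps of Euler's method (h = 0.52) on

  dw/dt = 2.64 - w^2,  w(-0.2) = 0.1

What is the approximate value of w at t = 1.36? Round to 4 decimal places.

1.5541

Euler: w_{n+1} = w_n + h·f(t_n, w_n).
t=-0.200000, w=0.100000: f=2.630000 → w ← 0.100000 + 0.52·2.630000 = 1.467600
t=0.320000, w=1.467600: f=0.486150 → w ← 1.467600 + 0.52·0.486150 = 1.720398
t=0.840000, w=1.720398: f=-0.319770 → w ← 1.720398 + 0.52·(-0.319770) = 1.554118
w(1.36) ≈ 1.5541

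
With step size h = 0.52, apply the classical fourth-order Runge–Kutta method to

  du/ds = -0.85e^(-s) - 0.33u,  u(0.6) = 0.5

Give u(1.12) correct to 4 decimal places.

RK4: k1 = f(s_n, u_n); k2 = f(s_n + h/2, u_n + (h/2)·k1); k3 = f(s_n + h/2, u_n + (h/2)·k2); k4 = f(s_n + h, u_n + h·k3); u_{n+1} = u_n + (h/6)·(k1 + 2k2 + 2k3 + k4).
s=0.600000, u=0.500000:
  k1 = f(0.600000, 0.500000) = -0.631490
  k2 = f(0.860000, 0.335813) = -0.470506
  k3 = f(0.860000, 0.377668) = -0.484318
  k4 = f(1.120000, 0.248154) = -0.359229
  u ← 0.500000 + (0.52/6)·(k1 + 2k2 + 2k3 + k4) = 0.248635
u(1.12) ≈ 0.2486

0.2486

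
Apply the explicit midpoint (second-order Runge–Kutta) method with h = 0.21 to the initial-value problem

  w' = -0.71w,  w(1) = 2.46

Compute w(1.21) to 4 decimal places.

2.1206

Midpoint: k1 = f(t_n, w_n); k2 = f(t_n + h/2, w_n + (h/2)·k1); w_{n+1} = w_n + h·k2.
t=1.000000, w=2.460000:
  k1 = f(1.000000, 2.460000) = -1.746600
  k2 = f(1.105000, 2.276607) = -1.616391
  w ← 2.460000 + 0.21·(-1.616391) = 2.120558
w(1.21) ≈ 2.1206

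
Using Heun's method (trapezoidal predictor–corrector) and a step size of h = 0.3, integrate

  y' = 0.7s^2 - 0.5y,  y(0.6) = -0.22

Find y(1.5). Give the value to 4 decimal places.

0.5036

Heun: k1 = f(s_n, y_n); k2 = f(s_n + h, y_n + h·k1); y_{n+1} = y_n + (h/2)·(k1 + k2).
s=0.600000, y=-0.220000:
  k1 = f(0.600000, -0.220000) = 0.362000
  k2 = f(0.900000, -0.111400) = 0.622700
  y ← -0.220000 + (0.3/2)·(0.362000 + 0.622700) = -0.072295
s=0.900000, y=-0.072295:
  k1 = f(0.900000, -0.072295) = 0.603148
  k2 = f(1.200000, 0.108649) = 0.953675
  y ← -0.072295 + (0.3/2)·(0.603148 + 0.953675) = 0.161228
s=1.200000, y=0.161228:
  k1 = f(1.200000, 0.161228) = 0.927386
  k2 = f(1.500000, 0.439444) = 1.355278
  y ← 0.161228 + (0.3/2)·(0.927386 + 1.355278) = 0.503628
y(1.5) ≈ 0.5036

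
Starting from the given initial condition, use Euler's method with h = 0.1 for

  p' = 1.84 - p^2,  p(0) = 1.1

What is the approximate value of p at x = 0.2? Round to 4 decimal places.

Euler: p_{n+1} = p_n + h·f(x_n, p_n).
x=0.000000, p=1.100000: f=0.630000 → p ← 1.100000 + 0.1·0.630000 = 1.163000
x=0.100000, p=1.163000: f=0.487431 → p ← 1.163000 + 0.1·0.487431 = 1.211743
p(0.2) ≈ 1.2117

1.2117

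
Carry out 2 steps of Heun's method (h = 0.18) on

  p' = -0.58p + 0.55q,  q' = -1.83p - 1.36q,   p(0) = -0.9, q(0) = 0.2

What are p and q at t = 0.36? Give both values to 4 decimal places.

Heun on (p,q): k1 = f(t_n, state_n); k2 = f(t_n + h, state_n + h·k1); state_{n+1} = state_n + (h/2)·(k1 + k2).
0.000000: (-0.900000, 0.200000)
  k1 = (0.632000, 1.375000)
  predictor → (-0.786240, 0.447500)
  k2 = (0.702144, 0.830219)
  → (-0.779927, 0.398470)
0.180000: (-0.779927, 0.398470)
  k1 = (0.671516, 0.885348)
  predictor → (-0.659054, 0.557832)
  k2 = (0.689059, 0.447417)
  → (-0.657475, 0.518419)
(p(0.36), q(0.36)) ≈ (-0.6575, 0.5184)

-0.6575, 0.5184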